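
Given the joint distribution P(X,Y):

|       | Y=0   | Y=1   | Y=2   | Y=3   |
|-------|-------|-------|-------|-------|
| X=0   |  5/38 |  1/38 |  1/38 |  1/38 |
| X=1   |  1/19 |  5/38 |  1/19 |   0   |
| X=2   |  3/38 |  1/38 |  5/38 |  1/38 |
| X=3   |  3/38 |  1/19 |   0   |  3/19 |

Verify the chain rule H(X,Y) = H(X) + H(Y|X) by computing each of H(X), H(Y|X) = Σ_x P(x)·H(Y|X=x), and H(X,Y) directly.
H(X) = 1.9900 bits, H(Y|X) = 1.5251 bits, H(X,Y) = 3.5151 bits

Marginal of X (row sums):
  P(X=0) = 5/38 + 1/38 + 1/38 + 1/38 = 4/19
  P(X=1) = 1/19 + 5/38 + 1/19 + 0 = 9/38
  P(X=2) = 3/38 + 1/38 + 5/38 + 1/38 = 5/19
  P(X=3) = 3/38 + 1/19 + 0 + 3/19 = 11/38
H(X) = -[(4/19)·log₂(4/19) + (9/38)·log₂(9/38) + (5/19)·log₂(5/19) + (11/38)·log₂(11/38)]
  = 0.47325 + 0.49216 + 0.50684 + 0.51772 = 1.9900 bits

H(Y|X) = Σ_x P(x)·H(Y|X=x):
  X=0: P(X=0) = 4/19, P(Y|X=0) = (5/8, 1/8, 1/8, 1/8) → H(Y|X=0) = 1.54879
  X=1: P(X=1) = 9/38, P(Y|X=1) = (2/9, 5/9, 2/9, 0) → H(Y|X=1) = 1.43552
  X=2: P(X=2) = 5/19, P(Y|X=2) = (3/10, 1/10, 1/2, 1/10) → H(Y|X=2) = 1.68548
  X=3: P(X=3) = 11/38, P(Y|X=3) = (3/11, 2/11, 0, 6/11) → H(Y|X=3) = 1.43537
H(Y|X) = (4/19)·1.54879 + (9/38)·1.43552 + (5/19)·1.68548 + (11/38)·1.43537 = 1.5251 bits

H(X,Y) = -Σ_{x,y} P(x,y) log₂ P(x,y). Per-cell terms -P(x,y)·log₂P(x,y):
  X=0: 0.38500, 0.13810, 0.13810, 0.13810
  X=1: 0.22358, 0.38500, 0.22358, 0.00000
  X=2: 0.28918, 0.13810, 0.38500, 0.13810
  X=3: 0.28918, 0.22358, 0.00000, 0.42047
  (cells with P = 0 contribute 0)
Sum of the 16 terms: H(X,Y) = 3.5151 bits

Chain rule check:
  H(X) + H(Y|X) = 1.9900 + 1.5251 = 3.5151 bits
  H(X,Y) = 3.5151 bits
✓ Chain rule verified.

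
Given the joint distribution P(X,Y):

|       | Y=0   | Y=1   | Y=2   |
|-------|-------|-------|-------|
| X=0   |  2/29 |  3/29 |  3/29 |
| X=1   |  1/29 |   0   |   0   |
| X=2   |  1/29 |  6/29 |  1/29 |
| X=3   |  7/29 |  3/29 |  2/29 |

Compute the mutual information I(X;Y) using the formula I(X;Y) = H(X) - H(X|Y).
0.2312 bits

I(X;Y) = H(X) - H(X|Y)

Marginal of X (row sums):
  P(X=0) = 2/29 + 3/29 + 3/29 = 8/29
  P(X=1) = 1/29 + 0 + 0 = 1/29
  P(X=2) = 1/29 + 6/29 + 1/29 = 8/29
  P(X=3) = 7/29 + 3/29 + 2/29 = 12/29
H(X) = -[(8/29)·log₂(8/29) + (1/29)·log₂(1/29) + (8/29)·log₂(8/29) + (12/29)·log₂(12/29)]
  = 0.51255 + 0.16752 + 0.51255 + 0.52677 = 1.7194 bits

Marginal of Y (column sums):
  P(Y=0) = 2/29 + 1/29 + 1/29 + 7/29 = 11/29
  P(Y=1) = 3/29 + 0 + 6/29 + 3/29 = 12/29
  P(Y=2) = 3/29 + 0 + 1/29 + 2/29 = 6/29
H(X|Y) = Σ_y P(y)·H(X|Y=y):
  Y=0: P(Y=0) = 11/29, P(X|Y=0) = (2/11, 1/11, 1/11, 7/11) → H(X|Y=0) = 1.49111
  Y=1: P(Y=1) = 12/29, P(X|Y=1) = (1/4, 0, 1/2, 1/4) → H(X|Y=1) = 1.50000
  Y=2: P(Y=2) = 6/29, P(X|Y=2) = (1/2, 0, 1/6, 1/3) → H(X|Y=2) = 1.45915
H(X|Y) = (11/29)·1.49111 + (12/29)·1.50000 + (6/29)·1.45915 = 1.4882 bits

I(X;Y) = H(X) - H(X|Y) = 1.7194 - 1.4882 = 0.2312 bits

Cross-check via I(X;Y) = H(X) + H(Y) - H(X,Y): computing H(Y) from the column sums and H(X,Y) from the 12 cells in the same way gives H(Y) = 1.5275 bits and H(X,Y) = 3.0157 bits, so
I(X;Y) = 1.7194 + 1.5275 - 3.0157 = 0.2312 bits ✓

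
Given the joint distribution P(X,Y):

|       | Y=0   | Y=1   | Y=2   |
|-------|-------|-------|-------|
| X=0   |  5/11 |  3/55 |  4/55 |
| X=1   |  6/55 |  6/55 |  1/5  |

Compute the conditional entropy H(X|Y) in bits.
0.7780 bits

H(X|Y) = H(X,Y) - H(Y)

H(X,Y) = -Σ_{x,y} P(x,y) log₂ P(x,y). Per-cell terms -P(x,y)·log₂P(x,y):
  X=0: 0.517047, 0.228894, 0.275008
  X=1: 0.348698, 0.348698, 0.464386
Sum of the 6 terms: H(X,Y) = 2.18273 bits

Marginal of Y (column sums):
  P(Y=0) = 5/11 + 6/55 = 31/55
  P(Y=1) = 3/55 + 6/55 = 9/55
  P(Y=2) = 4/55 + 1/5 = 3/11
H(Y) = -[(31/55)·log₂(31/55) + (9/55)·log₂(9/55) + (3/11)·log₂(3/11)]
  = 0.466219 + 0.427326 + 0.511219 = 1.40476 bits

H(X|Y) = H(X,Y) - H(Y) = 2.18273 - 1.40476 = 0.7780 bits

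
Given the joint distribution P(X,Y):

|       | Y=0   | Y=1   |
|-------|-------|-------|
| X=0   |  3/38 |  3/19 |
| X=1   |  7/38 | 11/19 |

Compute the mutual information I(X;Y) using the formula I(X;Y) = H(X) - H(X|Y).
0.0055 bits

I(X;Y) = H(X) - H(X|Y)

Marginal of X (row sums):
  P(X=0) = 3/38 + 3/19 = 9/38
  P(X=1) = 7/38 + 11/19 = 29/38
H(X) = -[(9/38)·log₂(9/38) + (29/38)·log₂(29/38)]
  = 0.492158 + 0.297591 = 0.78975 bits

Marginal of Y (column sums):
  P(Y=0) = 3/38 + 7/38 = 5/19
  P(Y=1) = 3/19 + 11/19 = 14/19
H(X|Y) = Σ_y P(y)·H(X|Y=y):
  Y=0: P(Y=0) = 5/19, P(X|Y=0) = (3/10, 7/10) → H(X|Y=0) = 0.881291
  Y=1: P(Y=1) = 14/19, P(X|Y=1) = (3/14, 11/14) → H(X|Y=1) = 0.749595
H(X|Y) = (5/19)·0.881291 + (14/19)·0.749595 = 0.78425 bits

I(X;Y) = H(X) - H(X|Y) = 0.78975 - 0.78425 = 0.0055 bits

Cross-check via I(X;Y) = H(X) + H(Y) - H(X,Y): computing H(Y) from the column sums and H(X,Y) from the 4 cells in the same way gives H(Y) = 0.83147 bits and H(X,Y) = 1.61573 bits, so
I(X;Y) = 0.78975 + 0.83147 - 1.61573 = 0.0055 bits ✓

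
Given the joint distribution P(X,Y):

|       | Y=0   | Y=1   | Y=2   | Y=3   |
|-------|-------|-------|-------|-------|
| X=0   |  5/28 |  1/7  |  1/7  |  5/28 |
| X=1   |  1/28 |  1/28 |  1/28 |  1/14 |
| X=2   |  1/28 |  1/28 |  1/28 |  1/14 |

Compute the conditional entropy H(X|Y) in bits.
1.2850 bits

H(X|Y) = H(X,Y) - H(Y)

H(X,Y) = -Σ_{x,y} P(x,y) log₂ P(x,y). Per-cell terms -P(x,y)·log₂P(x,y):
  X=0: 0.44383, 0.40105, 0.40105, 0.44383
  X=1: 0.17169, 0.17169, 0.17169, 0.27195
  X=2: 0.17169, 0.17169, 0.17169, 0.27195
Sum of the 12 terms: H(X,Y) = 3.2638 bits

Marginal of Y (column sums):
  P(Y=0) = 5/28 + 1/28 + 1/28 = 1/4
  P(Y=1) = 1/7 + 1/28 + 1/28 = 3/14
  P(Y=2) = 1/7 + 1/28 + 1/28 = 3/14
  P(Y=3) = 5/28 + 1/14 + 1/14 = 9/28
H(Y) = -[(1/4)·log₂(1/4) + (3/14)·log₂(3/14) + (3/14)·log₂(3/14) + (9/28)·log₂(9/28)]
  = 0.50000 + 0.47623 + 0.47623 + 0.52632 = 1.9788 bits

H(X|Y) = H(X,Y) - H(Y) = 3.2638 - 1.9788 = 1.2850 bits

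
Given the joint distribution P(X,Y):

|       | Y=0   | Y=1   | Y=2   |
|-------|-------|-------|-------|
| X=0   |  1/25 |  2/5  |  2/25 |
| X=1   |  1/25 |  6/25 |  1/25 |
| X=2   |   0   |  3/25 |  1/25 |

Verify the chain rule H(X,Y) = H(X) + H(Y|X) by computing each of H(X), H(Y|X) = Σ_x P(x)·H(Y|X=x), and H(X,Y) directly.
H(X) = 1.4396 bits, H(Y|X) = 0.9849 bits, H(X,Y) = 2.4245 bits

Marginal of X (row sums):
  P(X=0) = 1/25 + 2/5 + 2/25 = 13/25
  P(X=1) = 1/25 + 6/25 + 1/25 = 8/25
  P(X=2) = 0 + 3/25 + 1/25 = 4/25
H(X) = -[(13/25)·log₂(13/25) + (8/25)·log₂(8/25) + (4/25)·log₂(4/25)]
  = 0.49058 + 0.52603 + 0.42302 = 1.4396 bits

H(Y|X) = Σ_x P(x)·H(Y|X=x):
  X=0: P(X=0) = 13/25, P(Y|X=0) = (1/13, 10/13, 2/13) → H(Y|X=0) = 0.99126
  X=1: P(X=1) = 8/25, P(Y|X=1) = (1/8, 3/4, 1/8) → H(Y|X=1) = 1.06128
  X=2: P(X=2) = 4/25, P(Y|X=2) = (0, 3/4, 1/4) → H(Y|X=2) = 0.81128
H(Y|X) = (13/25)·0.99126 + (8/25)·1.06128 + (4/25)·0.81128 = 0.9849 bits

H(X,Y) = -Σ_{x,y} P(x,y) log₂ P(x,y). Per-cell terms -P(x,y)·log₂P(x,y):
  X=0: 0.18575, 0.52877, 0.29151
  X=1: 0.18575, 0.49413, 0.18575
  X=2: 0.00000, 0.36707, 0.18575
  (cells with P = 0 contribute 0)
Sum of the 9 terms: H(X,Y) = 2.4245 bits

Chain rule check:
  H(X) + H(Y|X) = 1.4396 + 0.9849 = 2.4245 bits
  H(X,Y) = 2.4245 bits
✓ Chain rule verified.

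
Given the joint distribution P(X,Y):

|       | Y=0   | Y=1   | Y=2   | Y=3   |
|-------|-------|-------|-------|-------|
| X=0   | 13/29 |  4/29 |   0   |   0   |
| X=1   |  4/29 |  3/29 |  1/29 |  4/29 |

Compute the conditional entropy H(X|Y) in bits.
0.6992 bits

H(X|Y) = H(X,Y) - H(Y)

H(X,Y) = -Σ_{x,y} P(x,y) log₂ P(x,y). Per-cell terms -P(x,y)·log₂P(x,y):
  X=0: 0.5189, 0.3942, 0.0000, 0.0000
  X=1: 0.3942, 0.3386, 0.1675, 0.3942
  (cells with P = 0 contribute 0)
Sum of the 8 terms: H(X,Y) = 2.2076 bits

Marginal of Y (column sums):
  P(Y=0) = 13/29 + 4/29 = 17/29
  P(Y=1) = 4/29 + 3/29 = 7/29
  P(Y=2) = 0 + 1/29 = 1/29
  P(Y=3) = 0 + 4/29 = 4/29
H(Y) = -[(17/29)·log₂(17/29) + (7/29)·log₂(7/29) + (1/29)·log₂(1/29) + (4/29)·log₂(4/29)]
  = 0.4517 + 0.4950 + 0.1675 + 0.3942 = 1.5084 bits

H(X|Y) = H(X,Y) - H(Y) = 2.2076 - 1.5084 = 0.6992 bits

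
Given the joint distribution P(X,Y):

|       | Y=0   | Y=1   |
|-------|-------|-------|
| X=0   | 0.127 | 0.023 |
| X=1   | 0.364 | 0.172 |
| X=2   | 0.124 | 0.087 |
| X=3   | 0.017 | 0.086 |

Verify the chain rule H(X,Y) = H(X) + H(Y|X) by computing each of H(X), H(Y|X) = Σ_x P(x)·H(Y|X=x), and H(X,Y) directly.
H(X) = 1.7042 bits, H(Y|X) = 0.8508 bits, H(X,Y) = 2.5550 bits

Marginal of X (row sums):
  P(X=0) = 0.127 + 0.023 = 0.150
  P(X=1) = 0.364 + 0.172 = 0.536
  P(X=2) = 0.124 + 0.087 = 0.211
  P(X=3) = 0.017 + 0.086 = 0.103
H(X) = -[0.150·log₂(0.150) + 0.536·log₂(0.536) + 0.211·log₂(0.211) + 0.103·log₂(0.103)]
  = 0.41054 + 0.48224 + 0.47363 + 0.33777 = 1.7042 bits

H(Y|X) = Σ_x P(x)·H(Y|X=x):
  X=0: P(X=0) = 0.150, P(Y|X=0) = (127/150, 23/150) → H(Y|X=0) = 0.61812
  X=1: P(X=1) = 0.536, P(Y|X=1) = (91/134, 43/134) → H(Y|X=1) = 0.90535
  X=2: P(X=2) = 0.211, P(Y|X=2) = (124/211, 87/211) → H(Y|X=2) = 0.97770
  X=3: P(X=3) = 0.103, P(Y|X=3) = (17/103, 86/103) → H(Y|X=3) = 0.64625
H(Y|X) = 0.150·0.61812 + 0.536·0.90535 + 0.211·0.97770 + 0.103·0.64625 = 0.8508 bits

H(X,Y) = -Σ_{x,y} P(x,y) log₂ P(x,y). Per-cell terms -P(x,y)·log₂P(x,y):
  X=0: 0.37809, 0.12517
  X=1: 0.53071, 0.43680
  X=2: 0.37344, 0.30649
  X=3: 0.09993, 0.30440
Sum of the 8 terms: H(X,Y) = 2.5550 bits

Chain rule check:
  H(X) + H(Y|X) = 1.7042 + 0.8508 = 2.5550 bits
  H(X,Y) = 2.5550 bits
✓ Chain rule verified.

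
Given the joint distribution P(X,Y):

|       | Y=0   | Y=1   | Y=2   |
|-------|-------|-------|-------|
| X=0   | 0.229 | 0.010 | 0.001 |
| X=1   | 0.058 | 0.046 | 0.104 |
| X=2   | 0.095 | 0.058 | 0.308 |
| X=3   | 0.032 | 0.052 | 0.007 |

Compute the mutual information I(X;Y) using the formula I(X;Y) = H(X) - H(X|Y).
0.4169 bits

I(X;Y) = H(X) - H(X|Y)

Marginal of X (row sums):
  P(X=0) = 0.229 + 0.010 + 0.001 = 0.240
  P(X=1) = 0.058 + 0.046 + 0.104 = 0.208
  P(X=2) = 0.095 + 0.058 + 0.308 = 0.461
  P(X=3) = 0.032 + 0.052 + 0.007 = 0.091
H(X) = -[0.240·log₂(0.240) + 0.208·log₂(0.208) + 0.461·log₂(0.461) + 0.091·log₂(0.091)]
  = 0.49413 + 0.47119 + 0.51501 + 0.31468 = 1.79501 bits

Marginal of Y (column sums):
  P(Y=0) = 0.229 + 0.058 + 0.095 + 0.032 = 0.414
  P(Y=1) = 0.010 + 0.046 + 0.058 + 0.052 = 0.166
  P(Y=2) = 0.001 + 0.104 + 0.308 + 0.007 = 0.420
H(X|Y) = Σ_y P(y)·H(X|Y=y):
  Y=0: P(Y=0) = 0.414, P(X|Y=0) = (229/414, 29/207, 95/414, 16/207) → H(X|Y=0) = 1.64258
  Y=1: P(Y=1) = 0.166, P(X|Y=1) = (5/83, 23/83, 29/83, 26/83) → H(X|Y=1) = 1.81185
  Y=2: P(Y=2) = 0.420, P(X|Y=2) = (1/420, 26/105, 11/15, 1/60) → H(X|Y=2) = 0.94599
H(X|Y) = 0.414·1.64258 + 0.166·1.81185 + 0.420·0.94599 = 1.37811 bits

I(X;Y) = H(X) - H(X|Y) = 1.79501 - 1.37811 = 0.4169 bits

Cross-check via I(X;Y) = H(X) + H(Y) - H(X,Y): computing H(Y) from the column sums and H(X,Y) from the 12 cells in the same way gives H(Y) = 1.48244 bits and H(X,Y) = 2.86055 bits, so
I(X;Y) = 1.79501 + 1.48244 - 2.86055 = 0.4169 bits ✓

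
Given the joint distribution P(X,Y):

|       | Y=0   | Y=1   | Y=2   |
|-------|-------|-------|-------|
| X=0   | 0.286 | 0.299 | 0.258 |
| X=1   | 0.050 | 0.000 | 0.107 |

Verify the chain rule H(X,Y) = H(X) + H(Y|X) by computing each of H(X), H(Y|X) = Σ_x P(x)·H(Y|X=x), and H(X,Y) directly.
H(X) = 0.6271 bits, H(Y|X) = 1.4756 bits, H(X,Y) = 2.1027 bits

Marginal of X (row sums):
  P(X=0) = 0.286 + 0.299 + 0.258 = 0.843
  P(X=1) = 0.050 + 0.000 + 0.107 = 0.157
H(X) = -[0.843·log₂(0.843) + 0.157·log₂(0.157)]
  = 0.2077 + 0.4194 = 0.6271 bits

H(Y|X) = Σ_x P(x)·H(Y|X=x):
  X=0: P(X=0) = 0.843, P(Y|X=0) = (286/843, 299/843, 86/281) → H(Y|X=0) = 1.5823
  X=1: P(X=1) = 0.157, P(Y|X=1) = (50/157, 0, 107/157) → H(Y|X=1) = 0.9027
H(Y|X) = 0.843·1.5823 + 0.157·0.9027 = 1.4756 bits

H(X,Y) = -Σ_{x,y} P(x,y) log₂ P(x,y). Per-cell terms -P(x,y)·log₂P(x,y):
  X=0: 0.5165, 0.5208, 0.5043
  X=1: 0.2161, 0.0000, 0.3450
  (cells with P = 0 contribute 0)
Sum of the 6 terms: H(X,Y) = 2.1027 bits

Chain rule check:
  H(X) + H(Y|X) = 0.6271 + 1.4756 = 2.1027 bits
  H(X,Y) = 2.1027 bits
✓ Chain rule verified.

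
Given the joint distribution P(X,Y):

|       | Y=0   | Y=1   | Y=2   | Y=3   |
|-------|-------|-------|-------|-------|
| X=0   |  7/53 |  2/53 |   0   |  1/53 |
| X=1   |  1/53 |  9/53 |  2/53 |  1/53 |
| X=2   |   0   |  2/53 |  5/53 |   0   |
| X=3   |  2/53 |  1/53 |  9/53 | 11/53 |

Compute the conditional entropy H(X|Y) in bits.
1.2123 bits

H(X|Y) = H(X,Y) - H(Y)

H(X,Y) = -Σ_{x,y} P(x,y) log₂ P(x,y). Per-cell terms -P(x,y)·log₂P(x,y):
  X=0: 0.385735, 0.178412, 0.000000, 0.108074
  X=1: 0.108074, 0.434377, 0.178412, 0.108074
  X=2: 0.000000, 0.178412, 0.321320, 0.000000
  X=3: 0.178412, 0.108074, 0.434377, 0.470818
  (cells with P = 0 contribute 0)
Sum of the 16 terms: H(X,Y) = 3.192571 bits

Marginal of Y (column sums):
  P(Y=0) = 7/53 + 1/53 + 0 + 2/53 = 10/53
  P(Y=1) = 2/53 + 9/53 + 2/53 + 1/53 = 14/53
  P(Y=2) = 0 + 2/53 + 5/53 + 9/53 = 16/53
  P(Y=3) = 1/53 + 1/53 + 0 + 11/53 = 13/53
H(Y) = -[(10/53)·log₂(10/53) + (14/53)·log₂(14/53) + (16/53)·log₂(16/53) + (13/53)·log₂(13/53)]
  = 0.453961 + 0.507319 + 0.521636 + 0.497307 = 1.980223 bits

H(X|Y) = H(X,Y) - H(Y) = 3.192571 - 1.980223 = 1.2123 bits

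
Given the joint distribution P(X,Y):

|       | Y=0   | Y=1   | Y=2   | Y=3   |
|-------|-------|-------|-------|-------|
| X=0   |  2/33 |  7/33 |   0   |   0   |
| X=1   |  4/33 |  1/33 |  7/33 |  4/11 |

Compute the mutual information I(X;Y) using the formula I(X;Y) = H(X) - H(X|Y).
0.5466 bits

I(X;Y) = H(X) - H(X|Y)

Marginal of X (row sums):
  P(X=0) = 2/33 + 7/33 + 0 + 0 = 3/11
  P(X=1) = 4/33 + 1/33 + 7/33 + 4/11 = 8/11
H(X) = -[(3/11)·log₂(3/11) + (8/11)·log₂(8/11)]
  = 0.51122 + 0.33413 = 0.84535 bits

Marginal of Y (column sums):
  P(Y=0) = 2/33 + 4/33 = 2/11
  P(Y=1) = 7/33 + 1/33 = 8/33
  P(Y=2) = 0 + 7/33 = 7/33
  P(Y=3) = 0 + 4/11 = 4/11
H(X|Y) = Σ_y P(y)·H(X|Y=y):
  Y=0: P(Y=0) = 2/11, P(X|Y=0) = (1/3, 2/3) → H(X|Y=0) = 0.91830
  Y=1: P(Y=1) = 8/33, P(X|Y=1) = (7/8, 1/8) → H(X|Y=1) = 0.54356
  Y=2: P(Y=2) = 7/33, P(X|Y=2) = (0, 1) → H(X|Y=2) = 0.00000
  Y=3: P(Y=3) = 4/11, P(X|Y=3) = (0, 1) → H(X|Y=3) = 0.00000
H(X|Y) = (2/11)·0.91830 + (8/33)·0.54356 + (7/33)·0.00000 + (4/11)·0.00000 = 0.29874 bits

I(X;Y) = H(X) - H(X|Y) = 0.84535 - 0.29874 = 0.5466 bits

Cross-check via I(X;Y) = H(X) + H(Y) - H(X,Y): computing H(Y) from the column sums and H(X,Y) from the 8 cells in the same way gives H(Y) = 1.94801 bits and H(X,Y) = 2.24674 bits, so
I(X;Y) = 0.84535 + 1.94801 - 2.24674 = 0.5466 bits ✓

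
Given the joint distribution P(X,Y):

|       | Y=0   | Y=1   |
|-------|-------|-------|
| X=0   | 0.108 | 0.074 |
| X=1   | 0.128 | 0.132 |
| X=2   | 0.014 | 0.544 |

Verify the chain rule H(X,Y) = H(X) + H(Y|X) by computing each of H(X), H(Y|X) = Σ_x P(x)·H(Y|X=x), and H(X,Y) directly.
H(X) = 1.4223 bits, H(Y|X) = 0.5317 bits, H(X,Y) = 1.9540 bits

Marginal of X (row sums):
  P(X=0) = 0.108 + 0.074 = 0.182
  P(X=1) = 0.128 + 0.132 = 0.260
  P(X=2) = 0.014 + 0.544 = 0.558
H(X) = -[0.182·log₂(0.182) + 0.260·log₂(0.260) + 0.558·log₂(0.558)]
  = 0.4474 + 0.5053 + 0.4696 = 1.4223 bits

H(Y|X) = Σ_x P(x)·H(Y|X=x):
  X=0: P(X=0) = 0.182, P(Y|X=0) = (54/91, 37/91) → H(Y|X=0) = 0.9747
  X=1: P(X=1) = 0.260, P(Y|X=1) = (32/65, 33/65) → H(Y|X=1) = 0.9998
  X=2: P(X=2) = 0.558, P(Y|X=2) = (7/279, 272/279) → H(Y|X=2) = 0.1691
H(Y|X) = 0.182·0.9747 + 0.260·0.9998 + 0.558·0.1691 = 0.5317 bits

H(X,Y) = -Σ_{x,y} P(x,y) log₂ P(x,y). Per-cell terms -P(x,y)·log₂P(x,y):
  X=0: 0.3468, 0.2780
  X=1: 0.3796, 0.3856
  X=2: 0.0862, 0.4778
Sum of the 6 terms: H(X,Y) = 1.9540 bits

Chain rule check:
  H(X) + H(Y|X) = 1.4223 + 0.5317 = 1.9540 bits
  H(X,Y) = 1.9540 bits
✓ Chain rule verified.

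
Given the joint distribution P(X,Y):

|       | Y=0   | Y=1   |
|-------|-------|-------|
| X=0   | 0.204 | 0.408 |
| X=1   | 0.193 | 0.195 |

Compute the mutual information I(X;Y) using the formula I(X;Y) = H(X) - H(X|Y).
0.0192 bits

I(X;Y) = H(X) - H(X|Y)

Marginal of X (row sums):
  P(X=0) = 0.204 + 0.408 = 0.612
  P(X=1) = 0.193 + 0.195 = 0.388
H(X) = -[0.612·log₂(0.612) + 0.388·log₂(0.388)]
  = 0.4335 + 0.5300 = 0.9635 bits

Marginal of Y (column sums):
  P(Y=0) = 0.204 + 0.193 = 0.397
  P(Y=1) = 0.408 + 0.195 = 0.603
H(X|Y) = Σ_y P(y)·H(X|Y=y):
  Y=0: P(Y=0) = 0.397, P(X|Y=0) = (204/397, 193/397) → H(X|Y=0) = 0.9994
  Y=1: P(Y=1) = 0.603, P(X|Y=1) = (136/201, 65/201) → H(X|Y=1) = 0.9080
H(X|Y) = 0.397·0.9994 + 0.603·0.9080 = 0.9443 bits

I(X;Y) = H(X) - H(X|Y) = 0.9635 - 0.9443 = 0.0192 bits

Cross-check via I(X;Y) = H(X) + H(Y) - H(X,Y): computing H(Y) from the column sums and H(X,Y) from the 4 cells in the same way gives H(Y) = 0.9692 bits and H(X,Y) = 1.9135 bits, so
I(X;Y) = 0.9635 + 0.9692 - 1.9135 = 0.0192 bits ✓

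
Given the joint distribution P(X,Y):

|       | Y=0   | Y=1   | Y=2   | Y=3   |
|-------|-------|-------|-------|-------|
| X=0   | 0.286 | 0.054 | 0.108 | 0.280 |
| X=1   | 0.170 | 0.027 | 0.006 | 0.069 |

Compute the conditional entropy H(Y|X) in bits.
1.6463 bits

H(Y|X) = H(X,Y) - H(X)

H(X,Y) = -Σ_{x,y} P(x,y) log₂ P(x,y). Per-cell terms -P(x,y)·log₂P(x,y):
  X=0: 0.51649, 0.22739, 0.34678, 0.51422
  X=1: 0.43459, 0.14069, 0.04428, 0.26615
Sum of the 8 terms: H(X,Y) = 2.4906 bits

Marginal of X (row sums):
  P(X=0) = 0.286 + 0.054 + 0.108 + 0.280 = 0.728
  P(X=1) = 0.170 + 0.027 + 0.006 + 0.069 = 0.272
H(X) = -[0.728·log₂(0.728) + 0.272·log₂(0.272)]
  = 0.33342 + 0.51090 = 0.8443 bits

H(Y|X) = H(X,Y) - H(X) = 2.4906 - 0.8443 = 1.6463 bits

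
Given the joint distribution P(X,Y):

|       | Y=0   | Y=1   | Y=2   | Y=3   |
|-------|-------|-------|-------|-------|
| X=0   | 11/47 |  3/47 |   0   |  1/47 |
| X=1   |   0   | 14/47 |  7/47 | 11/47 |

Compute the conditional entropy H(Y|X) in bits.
1.3784 bits

H(Y|X) = H(X,Y) - H(X)

H(X,Y) = -Σ_{x,y} P(x,y) log₂ P(x,y). Per-cell terms -P(x,y)·log₂P(x,y):
  X=0: 0.49036, 0.25338, 0.00000, 0.11818
  X=1: 0.00000, 0.52045, 0.40916, 0.49036
  (cells with P = 0 contribute 0)
Sum of the 8 terms: H(X,Y) = 2.28189 bits

Marginal of X (row sums):
  P(X=0) = 11/47 + 3/47 + 0 + 1/47 = 15/47
  P(X=1) = 0 + 14/47 + 7/47 + 11/47 = 32/47
H(X) = -[(15/47)·log₂(15/47) + (32/47)·log₂(32/47)]
  = 0.52586 + 0.37759 = 0.90345 bits

H(Y|X) = H(X,Y) - H(X) = 2.28189 - 0.90345 = 1.3784 bits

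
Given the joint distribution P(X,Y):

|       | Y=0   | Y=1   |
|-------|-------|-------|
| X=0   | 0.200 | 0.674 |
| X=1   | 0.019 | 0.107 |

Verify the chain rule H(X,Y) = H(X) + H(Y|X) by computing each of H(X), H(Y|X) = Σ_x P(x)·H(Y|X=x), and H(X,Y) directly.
H(X) = 0.5464 bits, H(Y|X) = 0.7553 bits, H(X,Y) = 1.3017 bits

Marginal of X (row sums):
  P(X=0) = 0.200 + 0.674 = 0.874
  P(X=1) = 0.019 + 0.107 = 0.126
H(X) = -[0.874·log₂(0.874) + 0.126·log₂(0.126)]
  = 0.16981 + 0.37655 = 0.5464 bits

H(Y|X) = Σ_x P(x)·H(Y|X=x):
  X=0: P(X=0) = 0.874, P(Y|X=0) = (100/437, 337/437) → H(Y|X=0) = 0.77597
  X=1: P(X=1) = 0.126, P(Y|X=1) = (19/126, 107/126) → H(Y|X=1) = 0.61182
H(Y|X) = 0.874·0.77597 + 0.126·0.61182 = 0.7553 bits

H(X,Y) = -Σ_{x,y} P(x,y) log₂ P(x,y). Per-cell terms -P(x,y)·log₂P(x,y):
  X=0: 0.46439, 0.38363
  X=1: 0.10864, 0.34500
Sum of the 4 terms: H(X,Y) = 1.3017 bits

Chain rule check:
  H(X) + H(Y|X) = 0.5464 + 0.7553 = 1.3017 bits
  H(X,Y) = 1.3017 bits
✓ Chain rule verified.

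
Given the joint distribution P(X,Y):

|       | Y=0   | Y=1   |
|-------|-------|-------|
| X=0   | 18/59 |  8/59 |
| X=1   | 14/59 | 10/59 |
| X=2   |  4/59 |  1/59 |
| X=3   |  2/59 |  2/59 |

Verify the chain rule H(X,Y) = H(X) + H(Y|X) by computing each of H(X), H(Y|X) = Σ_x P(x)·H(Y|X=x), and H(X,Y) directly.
H(X) = 1.6138 bits, H(Y|X) = 0.9200 bits, H(X,Y) = 2.5338 bits

Marginal of X (row sums):
  P(X=0) = 18/59 + 8/59 = 26/59
  P(X=1) = 14/59 + 10/59 = 24/59
  P(X=2) = 4/59 + 1/59 = 5/59
  P(X=3) = 2/59 + 2/59 = 4/59
H(X) = -[(26/59)·log₂(26/59) + (24/59)·log₂(24/59) + (5/59)·log₂(5/59) + (4/59)·log₂(4/59)]
  = 0.52097 + 0.52787 + 0.30176 + 0.26323 = 1.6138 bits

H(Y|X) = Σ_x P(x)·H(Y|X=x):
  X=0: P(X=0) = 26/59, P(Y|X=0) = (9/13, 4/13) → H(Y|X=0) = 0.89049
  X=1: P(X=1) = 24/59, P(Y|X=1) = (7/12, 5/12) → H(Y|X=1) = 0.97987
  X=2: P(X=2) = 5/59, P(Y|X=2) = (4/5, 1/5) → H(Y|X=2) = 0.72193
  X=3: P(X=3) = 4/59, P(Y|X=3) = (1/2, 1/2) → H(Y|X=3) = 1.00000
H(Y|X) = (26/59)·0.89049 + (24/59)·0.97987 + (5/59)·0.72193 + (4/59)·1.00000 = 0.9200 bits

H(X,Y) = -Σ_{x,y} P(x,y) log₂ P(x,y). Per-cell terms -P(x,y)·log₂P(x,y):
  X=0: 0.52252, 0.39087
  X=1: 0.49244, 0.43402
  X=2: 0.26323, 0.09971
  X=3: 0.16551, 0.16551
Sum of the 8 terms: H(X,Y) = 2.5338 bits

Chain rule check:
  H(X) + H(Y|X) = 1.6138 + 0.9200 = 2.5338 bits
  H(X,Y) = 2.5338 bits
✓ Chain rule verified.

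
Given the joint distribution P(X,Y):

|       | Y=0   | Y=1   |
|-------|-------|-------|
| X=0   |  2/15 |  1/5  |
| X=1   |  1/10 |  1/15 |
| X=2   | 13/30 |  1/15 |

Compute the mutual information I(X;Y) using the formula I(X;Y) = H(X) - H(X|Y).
0.1496 bits

I(X;Y) = H(X) - H(X|Y)

Marginal of X (row sums):
  P(X=0) = 2/15 + 1/5 = 1/3
  P(X=1) = 1/10 + 1/15 = 1/6
  P(X=2) = 13/30 + 1/15 = 1/2
H(X) = -[(1/3)·log₂(1/3) + (1/6)·log₂(1/6) + (1/2)·log₂(1/2)]
  = 0.52832 + 0.43083 + 0.50000 = 1.45915 bits

Marginal of Y (column sums):
  P(Y=0) = 2/15 + 1/10 + 13/30 = 2/3
  P(Y=1) = 1/5 + 1/15 + 1/15 = 1/3
H(X|Y) = Σ_y P(y)·H(X|Y=y):
  Y=0: P(Y=0) = 2/3, P(X|Y=0) = (1/5, 3/20, 13/20) → H(X|Y=0) = 1.27890
  Y=1: P(Y=1) = 1/3, P(X|Y=1) = (3/5, 1/5, 1/5) → H(X|Y=1) = 1.37095
H(X|Y) = (2/3)·1.27890 + (1/3)·1.37095 = 1.30958 bits

I(X;Y) = H(X) - H(X|Y) = 1.45915 - 1.30958 = 0.1496 bits

Cross-check via I(X;Y) = H(X) + H(Y) - H(X,Y): computing H(Y) from the column sums and H(X,Y) from the 6 cells in the same way gives H(Y) = 0.91830 bits and H(X,Y) = 2.22788 bits, so
I(X;Y) = 1.45915 + 0.91830 - 2.22788 = 0.1496 bits ✓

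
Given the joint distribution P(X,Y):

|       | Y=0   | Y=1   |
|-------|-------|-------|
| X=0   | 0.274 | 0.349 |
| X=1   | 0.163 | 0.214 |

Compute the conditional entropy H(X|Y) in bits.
0.9559 bits

H(X|Y) = H(X,Y) - H(Y)

H(X,Y) = -Σ_{x,y} P(x,y) log₂ P(x,y). Per-cell terms -P(x,y)·log₂P(x,y):
  X=0: 0.5118, 0.5300
  X=1: 0.4266, 0.4760
Sum of the 4 terms: H(X,Y) = 1.9444 bits

Marginal of Y (column sums):
  P(Y=0) = 0.274 + 0.163 = 0.437
  P(Y=1) = 0.349 + 0.214 = 0.563
H(Y) = -[0.437·log₂(0.437) + 0.563·log₂(0.563)]
  = 0.5219 + 0.4666 = 0.9885 bits

H(X|Y) = H(X,Y) - H(Y) = 1.9444 - 0.9885 = 0.9559 bits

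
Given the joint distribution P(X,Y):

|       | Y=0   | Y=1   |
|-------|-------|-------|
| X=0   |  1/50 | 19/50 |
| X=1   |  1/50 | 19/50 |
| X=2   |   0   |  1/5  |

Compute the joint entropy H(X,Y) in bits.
1.7510 bits

H(X,Y) = -Σ_{x,y} P(x,y) log₂ P(x,y). Per-cell terms -P(x,y)·log₂P(x,y):
  X=0: 0.112877, 0.530453
  X=1: 0.112877, 0.530453
  X=2: 0.000000, 0.464386
  (cells with P = 0 contribute 0)
Sum of the 6 terms: H(X,Y) = 1.7510 bits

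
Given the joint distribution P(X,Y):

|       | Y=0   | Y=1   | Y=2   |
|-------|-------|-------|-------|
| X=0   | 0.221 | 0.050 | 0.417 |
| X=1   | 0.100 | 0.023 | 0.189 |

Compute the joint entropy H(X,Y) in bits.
2.1352 bits

H(X,Y) = -Σ_{x,y} P(x,y) log₂ P(x,y). Per-cell terms -P(x,y)·log₂P(x,y):
  X=0: 0.48131, 0.21610, 0.52620
  X=1: 0.33219, 0.12517, 0.45427
Sum of the 6 terms: H(X,Y) = 2.1352 bits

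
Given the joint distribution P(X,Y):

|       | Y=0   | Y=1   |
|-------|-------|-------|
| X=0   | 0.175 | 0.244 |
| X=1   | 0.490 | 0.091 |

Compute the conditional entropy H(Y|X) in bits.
0.7746 bits

H(Y|X) = H(X,Y) - H(X)

H(X,Y) = -Σ_{x,y} P(x,y) log₂ P(x,y). Per-cell terms -P(x,y)·log₂P(x,y):
  X=0: 0.44005, 0.49655
  X=1: 0.50428, 0.31468
Sum of the 4 terms: H(X,Y) = 1.7556 bits

Marginal of X (row sums):
  P(X=0) = 0.175 + 0.244 = 0.419
  P(X=1) = 0.490 + 0.091 = 0.581
H(X) = -[0.419·log₂(0.419) + 0.581·log₂(0.581)]
  = 0.52584 + 0.45515 = 0.9810 bits

H(Y|X) = H(X,Y) - H(X) = 1.7556 - 0.9810 = 0.7746 bits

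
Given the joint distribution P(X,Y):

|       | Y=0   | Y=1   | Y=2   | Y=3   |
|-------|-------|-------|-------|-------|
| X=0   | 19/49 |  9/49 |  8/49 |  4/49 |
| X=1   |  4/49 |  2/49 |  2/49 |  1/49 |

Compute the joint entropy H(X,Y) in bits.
2.4874 bits

H(X,Y) = -Σ_{x,y} P(x,y) log₂ P(x,y). Per-cell terms -P(x,y)·log₂P(x,y):
  X=0: 0.52998, 0.44904, 0.42689, 0.29508
  X=1: 0.29508, 0.18836, 0.18836, 0.11459
Sum of the 8 terms: H(X,Y) = 2.4874 bits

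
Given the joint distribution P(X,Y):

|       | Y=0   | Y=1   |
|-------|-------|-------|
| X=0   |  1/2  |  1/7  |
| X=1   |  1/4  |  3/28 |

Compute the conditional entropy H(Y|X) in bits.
0.8060 bits

H(Y|X) = H(X,Y) - H(X)

H(X,Y) = -Σ_{x,y} P(x,y) log₂ P(x,y). Per-cell terms -P(x,y)·log₂P(x,y):
  X=0: 0.50000, 0.40105
  X=1: 0.50000, 0.34526
Sum of the 4 terms: H(X,Y) = 1.7463 bits

Marginal of X (row sums):
  P(X=0) = 1/2 + 1/7 = 9/14
  P(X=1) = 1/4 + 3/28 = 5/14
H(X) = -[(9/14)·log₂(9/14) + (5/14)·log₂(5/14)]
  = 0.40978 + 0.53051 = 0.9403 bits

H(Y|X) = H(X,Y) - H(X) = 1.7463 - 0.9403 = 0.8060 bits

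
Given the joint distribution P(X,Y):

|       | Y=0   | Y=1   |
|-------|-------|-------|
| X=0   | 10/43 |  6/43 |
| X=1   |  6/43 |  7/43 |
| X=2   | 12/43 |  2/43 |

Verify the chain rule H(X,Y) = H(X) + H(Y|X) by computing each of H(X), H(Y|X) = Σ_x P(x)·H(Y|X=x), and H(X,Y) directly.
H(X) = 1.5796 bits, H(Y|X) = 0.8488 bits, H(X,Y) = 2.4284 bits

Marginal of X (row sums):
  P(X=0) = 10/43 + 6/43 = 16/43
  P(X=1) = 6/43 + 7/43 = 13/43
  P(X=2) = 12/43 + 2/43 = 14/43
H(X) = -[(16/43)·log₂(16/43) + (13/43)·log₂(13/43) + (14/43)·log₂(14/43)]
  = 0.530703 + 0.521761 + 0.527087 = 1.5796 bits

H(Y|X) = Σ_x P(x)·H(Y|X=x):
  X=0: P(X=0) = 16/43, P(Y|X=0) = (5/8, 3/8) → H(Y|X=0) = 0.954434
  X=1: P(X=1) = 13/43, P(Y|X=1) = (6/13, 7/13) → H(Y|X=1) = 0.995727
  X=2: P(X=2) = 14/43, P(Y|X=2) = (6/7, 1/7) → H(Y|X=2) = 0.591673
H(Y|X) = (16/43)·0.954434 + (13/43)·0.995727 + (14/43)·0.591673 = 0.8488 bits

H(X,Y) = -Σ_{x,y} P(x,y) log₂ P(x,y). Per-cell terms -P(x,y)·log₂P(x,y):
  X=0: 0.489381, 0.396461
  X=1: 0.396461, 0.426334
  X=2: 0.513852, 0.205873
Sum of the 6 terms: H(X,Y) = 2.4284 bits

Chain rule check:
  H(X) + H(Y|X) = 1.5796 + 0.8488 = 2.4284 bits
  H(X,Y) = 2.4284 bits
✓ Chain rule verified.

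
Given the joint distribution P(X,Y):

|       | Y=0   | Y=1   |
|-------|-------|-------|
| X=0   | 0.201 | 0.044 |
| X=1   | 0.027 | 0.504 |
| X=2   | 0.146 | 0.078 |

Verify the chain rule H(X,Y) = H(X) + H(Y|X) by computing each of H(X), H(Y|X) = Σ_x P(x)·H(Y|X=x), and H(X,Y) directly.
H(X) = 1.4655 bits, H(Y|X) = 0.5293 bits, H(X,Y) = 1.9948 bits

Marginal of X (row sums):
  P(X=0) = 0.201 + 0.044 = 0.245
  P(X=1) = 0.027 + 0.504 = 0.531
  P(X=2) = 0.146 + 0.078 = 0.224
H(X) = -[0.245·log₂(0.245) + 0.531·log₂(0.531) + 0.224·log₂(0.224)]
  = 0.497141 + 0.484918 + 0.483488 = 1.4655 bits

H(Y|X) = Σ_x P(x)·H(Y|X=x):
  X=0: P(X=0) = 0.245, P(Y|X=0) = (201/245, 44/245) → H(Y|X=0) = 0.679183
  X=1: P(X=1) = 0.531, P(Y|X=1) = (3/59, 56/59) → H(Y|X=1) = 0.289986
  X=2: P(X=2) = 0.224, P(Y|X=2) = (73/112, 39/112) → H(Y|X=2) = 0.932463
H(Y|X) = 0.245·0.679183 + 0.531·0.289986 + 0.224·0.932463 = 0.5293 bits

H(X,Y) = -Σ_{x,y} P(x,y) log₂ P(x,y). Per-cell terms -P(x,y)·log₂P(x,y):
  X=0: 0.465261, 0.198280
  X=1: 0.140694, 0.498206
  X=2: 0.405290, 0.287070
Sum of the 6 terms: H(X,Y) = 1.9948 bits

Chain rule check:
  H(X) + H(Y|X) = 1.4655 + 0.5293 = 1.9948 bits
  H(X,Y) = 1.9948 bits
✓ Chain rule verified.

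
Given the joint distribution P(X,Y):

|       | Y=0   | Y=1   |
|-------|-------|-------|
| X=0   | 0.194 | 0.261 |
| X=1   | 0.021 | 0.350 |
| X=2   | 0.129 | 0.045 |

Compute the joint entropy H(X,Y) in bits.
2.1944 bits

H(X,Y) = -Σ_{x,y} P(x,y) log₂ P(x,y). Per-cell terms -P(x,y)·log₂P(x,y):
  X=0: 0.45898, 0.50579
  X=1: 0.11704, 0.53010
  X=2: 0.38114, 0.20133
Sum of the 6 terms: H(X,Y) = 2.1944 bits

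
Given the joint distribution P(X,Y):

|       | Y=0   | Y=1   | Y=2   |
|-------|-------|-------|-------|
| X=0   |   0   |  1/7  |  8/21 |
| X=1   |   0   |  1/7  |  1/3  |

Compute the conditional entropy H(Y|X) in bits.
0.8625 bits

H(Y|X) = H(X,Y) - H(X)

H(X,Y) = -Σ_{x,y} P(x,y) log₂ P(x,y). Per-cell terms -P(x,y)·log₂P(x,y):
  X=0: 0.00000, 0.40105, 0.53041
  X=1: 0.00000, 0.40105, 0.52832
  (cells with P = 0 contribute 0)
Sum of the 6 terms: H(X,Y) = 1.86083 bits

Marginal of X (row sums):
  P(X=0) = 0 + 1/7 + 8/21 = 11/21
  P(X=1) = 0 + 1/7 + 1/3 = 10/21
H(X) = -[(11/21)·log₂(11/21) + (10/21)·log₂(10/21)]
  = 0.48865 + 0.50971 = 0.99836 bits

H(Y|X) = H(X,Y) - H(X) = 1.86083 - 0.99836 = 0.8625 bits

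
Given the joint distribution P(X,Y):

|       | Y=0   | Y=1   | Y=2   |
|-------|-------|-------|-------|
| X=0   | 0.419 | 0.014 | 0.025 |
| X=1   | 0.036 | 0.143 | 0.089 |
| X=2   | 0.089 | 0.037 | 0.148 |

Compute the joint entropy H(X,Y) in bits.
2.5241 bits

H(X,Y) = -Σ_{x,y} P(x,y) log₂ P(x,y). Per-cell terms -P(x,y)·log₂P(x,y):
  X=0: 0.5258357, 0.0862180, 0.1330482
  X=1: 0.1726509, 0.4012456, 0.3106145
  X=2: 0.3106145, 0.1759842, 0.4079370
Sum of the 9 terms: H(X,Y) = 2.5241 bits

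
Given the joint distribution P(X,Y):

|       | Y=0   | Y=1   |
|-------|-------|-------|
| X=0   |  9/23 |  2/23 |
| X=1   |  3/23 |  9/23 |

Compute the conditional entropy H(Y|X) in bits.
0.7504 bits

H(Y|X) = H(X,Y) - H(X)

H(X,Y) = -Σ_{x,y} P(x,y) log₂ P(x,y). Per-cell terms -P(x,y)·log₂P(x,y):
  X=0: 0.529684, 0.306397
  X=1: 0.383296, 0.529684
Sum of the 4 terms: H(X,Y) = 1.74906 bits

Marginal of X (row sums):
  P(X=0) = 9/23 + 2/23 = 11/23
  P(X=1) = 3/23 + 9/23 = 12/23
H(X) = -[(11/23)·log₂(11/23) + (12/23)·log₂(12/23)]
  = 0.508932 + 0.489704 = 0.99864 bits

H(Y|X) = H(X,Y) - H(X) = 1.74906 - 0.99864 = 0.7504 bits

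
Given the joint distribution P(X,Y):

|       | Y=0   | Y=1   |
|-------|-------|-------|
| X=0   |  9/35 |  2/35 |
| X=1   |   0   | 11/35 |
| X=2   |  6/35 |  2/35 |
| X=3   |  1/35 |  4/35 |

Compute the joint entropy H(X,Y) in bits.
2.4409 bits

H(X,Y) = -Σ_{x,y} P(x,y) log₂ P(x,y). Per-cell terms -P(x,y)·log₂P(x,y):
  X=0: 0.50383, 0.23596
  X=1: 0.00000, 0.52481
  X=2: 0.43617, 0.23596
  X=3: 0.14655, 0.35763
  (cells with P = 0 contribute 0)
Sum of the 8 terms: H(X,Y) = 2.4409 bits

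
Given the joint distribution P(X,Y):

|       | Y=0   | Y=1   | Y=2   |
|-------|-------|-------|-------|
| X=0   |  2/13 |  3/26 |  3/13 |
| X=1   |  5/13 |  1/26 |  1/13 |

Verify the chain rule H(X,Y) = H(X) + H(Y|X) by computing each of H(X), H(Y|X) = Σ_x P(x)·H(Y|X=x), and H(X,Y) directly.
H(X) = 1.0000 bits, H(Y|X) = 1.2587 bits, H(X,Y) = 2.2587 bits

Marginal of X (row sums):
  P(X=0) = 2/13 + 3/26 + 3/13 = 1/2
  P(X=1) = 5/13 + 1/26 + 1/13 = 1/2
H(X) = -[(1/2)·log₂(1/2) + (1/2)·log₂(1/2)]
  = 0.500000 + 0.500000 = 1.0000 bits

H(Y|X) = Σ_x P(x)·H(Y|X=x):
  X=0: P(X=0) = 1/2, P(Y|X=0) = (4/13, 3/13, 6/13) → H(Y|X=0) = 1.526235
  X=1: P(X=1) = 1/2, P(Y|X=1) = (10/13, 1/13, 2/13) → H(Y|X=1) = 0.991264
H(Y|X) = (1/2)·1.526235 + (1/2)·0.991264 = 1.2587 bits

H(X,Y) = -Σ_{x,y} P(x,y) log₂ P(x,y). Per-cell terms -P(x,y)·log₂P(x,y):
  X=0: 0.415452, 0.359478, 0.488187
  X=1: 0.530197, 0.180786, 0.284649
Sum of the 6 terms: H(X,Y) = 2.2587 bits

Chain rule check:
  H(X) + H(Y|X) = 1.0000 + 1.2587 = 2.2587 bits
  H(X,Y) = 2.2587 bits
✓ Chain rule verified.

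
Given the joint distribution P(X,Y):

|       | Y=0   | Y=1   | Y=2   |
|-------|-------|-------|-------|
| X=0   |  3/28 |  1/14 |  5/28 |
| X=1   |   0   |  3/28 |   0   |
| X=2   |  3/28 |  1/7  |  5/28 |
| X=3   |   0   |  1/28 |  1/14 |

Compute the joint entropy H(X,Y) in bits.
3.0401 bits

H(X,Y) = -Σ_{x,y} P(x,y) log₂ P(x,y). Per-cell terms -P(x,y)·log₂P(x,y):
  X=0: 0.34526, 0.27195, 0.44383
  X=1: 0.00000, 0.34526, 0.00000
  X=2: 0.34526, 0.40105, 0.44383
  X=3: 0.00000, 0.17169, 0.27195
  (cells with P = 0 contribute 0)
Sum of the 12 terms: H(X,Y) = 3.0401 bits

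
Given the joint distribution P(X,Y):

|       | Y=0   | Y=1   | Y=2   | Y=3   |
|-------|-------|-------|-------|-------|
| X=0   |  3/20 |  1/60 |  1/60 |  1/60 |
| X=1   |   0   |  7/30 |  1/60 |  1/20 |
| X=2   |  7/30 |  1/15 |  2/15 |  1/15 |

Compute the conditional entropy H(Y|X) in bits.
1.4232 bits

H(Y|X) = H(X,Y) - H(X)

H(X,Y) = -Σ_{x,y} P(x,y) log₂ P(x,y). Per-cell terms -P(x,y)·log₂P(x,y):
  X=0: 0.41054, 0.09845, 0.09845, 0.09845
  X=1: 0.00000, 0.48989, 0.09845, 0.21610
  X=2: 0.48989, 0.26046, 0.38759, 0.26046
  (cells with P = 0 contribute 0)
Sum of the 12 terms: H(X,Y) = 2.9087 bits

Marginal of X (row sums):
  P(X=0) = 3/20 + 1/60 + 1/60 + 1/60 = 1/5
  P(X=1) = 0 + 7/30 + 1/60 + 1/20 = 3/10
  P(X=2) = 7/30 + 1/15 + 2/15 + 1/15 = 1/2
H(X) = -[(1/5)·log₂(1/5) + (3/10)·log₂(3/10) + (1/2)·log₂(1/2)]
  = 0.46439 + 0.52109 + 0.50000 = 1.4855 bits

H(Y|X) = H(X,Y) - H(X) = 2.9087 - 1.4855 = 1.4232 bits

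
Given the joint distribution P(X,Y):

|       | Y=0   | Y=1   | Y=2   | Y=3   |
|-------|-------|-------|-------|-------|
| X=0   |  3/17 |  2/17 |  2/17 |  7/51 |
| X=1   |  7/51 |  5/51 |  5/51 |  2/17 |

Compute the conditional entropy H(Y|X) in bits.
1.9817 bits

H(Y|X) = H(X,Y) - H(X)

H(X,Y) = -Σ_{x,y} P(x,y) log₂ P(x,y). Per-cell terms -P(x,y)·log₂P(x,y):
  X=0: 0.441618, 0.363231, 0.363231, 0.393245
  X=1: 0.393245, 0.328480, 0.328480, 0.363231
Sum of the 8 terms: H(X,Y) = 2.97476 bits

Marginal of X (row sums):
  P(X=0) = 3/17 + 2/17 + 2/17 + 7/51 = 28/51
  P(X=1) = 7/51 + 5/51 + 5/51 + 2/17 = 23/51
H(X) = -[(28/51)·log₂(28/51) + (23/51)·log₂(23/51)]
  = 0.474941 + 0.518115 = 0.99306 bits

H(Y|X) = H(X,Y) - H(X) = 2.97476 - 0.99306 = 1.9817 bits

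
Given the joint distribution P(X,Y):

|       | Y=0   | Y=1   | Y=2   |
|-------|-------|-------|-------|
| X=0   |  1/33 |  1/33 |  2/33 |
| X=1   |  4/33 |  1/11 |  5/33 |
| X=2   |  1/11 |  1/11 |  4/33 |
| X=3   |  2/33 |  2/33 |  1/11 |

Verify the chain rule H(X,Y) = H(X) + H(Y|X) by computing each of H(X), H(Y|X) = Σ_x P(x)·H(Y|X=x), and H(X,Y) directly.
H(X) = 1.8962 bits, H(Y|X) = 1.5534 bits, H(X,Y) = 3.4496 bits

Marginal of X (row sums):
  P(X=0) = 1/33 + 1/33 + 2/33 = 4/33
  P(X=1) = 4/33 + 1/11 + 5/33 = 4/11
  P(X=2) = 1/11 + 1/11 + 4/33 = 10/33
  P(X=3) = 2/33 + 2/33 + 1/11 = 7/33
H(X) = -[(4/33)·log₂(4/33) + (4/11)·log₂(4/11) + (10/33)·log₂(10/33) + (7/33)·log₂(7/33)]
  = 0.3690 + 0.5307 + 0.5220 + 0.4745 = 1.8962 bits

H(Y|X) = Σ_x P(x)·H(Y|X=x):
  X=0: P(X=0) = 4/33, P(Y|X=0) = (1/4, 1/4, 1/2) → H(Y|X=0) = 1.5000
  X=1: P(X=1) = 4/11, P(Y|X=1) = (1/3, 1/4, 5/12) → H(Y|X=1) = 1.5546
  X=2: P(X=2) = 10/33, P(Y|X=2) = (3/10, 3/10, 2/5) → H(Y|X=2) = 1.5710
  X=3: P(X=3) = 7/33, P(Y|X=3) = (2/7, 2/7, 3/7) → H(Y|X=3) = 1.5567
H(Y|X) = (4/33)·1.5000 + (4/11)·1.5546 + (10/33)·1.5710 + (7/33)·1.5567 = 1.5534 bits

H(X,Y) = -Σ_{x,y} P(x,y) log₂ P(x,y). Per-cell terms -P(x,y)·log₂P(x,y):
  X=0: 0.1529, 0.1529, 0.2451
  X=1: 0.3690, 0.3145, 0.4125
  X=2: 0.3145, 0.3145, 0.3690
  X=3: 0.2451, 0.2451, 0.3145
Sum of the 12 terms: H(X,Y) = 3.4496 bits

Chain rule check:
  H(X) + H(Y|X) = 1.8962 + 1.5534 = 3.4496 bits
  H(X,Y) = 3.4496 bits
✓ Chain rule verified.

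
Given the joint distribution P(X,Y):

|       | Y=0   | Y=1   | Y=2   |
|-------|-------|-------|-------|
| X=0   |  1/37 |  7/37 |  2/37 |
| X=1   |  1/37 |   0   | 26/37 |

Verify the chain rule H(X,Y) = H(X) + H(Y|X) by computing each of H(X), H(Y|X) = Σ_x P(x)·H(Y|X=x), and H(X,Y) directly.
H(X) = 0.8419 bits, H(Y|X) = 0.4794 bits, H(X,Y) = 1.3213 bits

Marginal of X (row sums):
  P(X=0) = 1/37 + 7/37 + 2/37 = 10/37
  P(X=1) = 1/37 + 0 + 26/37 = 27/37
H(X) = -[(10/37)·log₂(10/37) + (27/37)·log₂(27/37)]
  = 0.510142 + 0.331710 = 0.8419 bits

H(Y|X) = Σ_x P(x)·H(Y|X=x):
  X=0: P(X=0) = 10/37, P(Y|X=0) = (1/10, 7/10, 1/5) → H(Y|X=0) = 1.156780
  X=1: P(X=1) = 27/37, P(Y|X=1) = (1/27, 0, 26/27) → H(Y|X=1) = 0.228538
H(Y|X) = (10/37)·1.156780 + (27/37)·0.228538 = 0.4794 bits

H(X,Y) = -Σ_{x,y} P(x,y) log₂ P(x,y). Per-cell terms -P(x,y)·log₂P(x,y):
  X=0: 0.140796, 0.454451, 0.227538
  X=1: 0.140796, 0.000000, 0.357685
  (cells with P = 0 contribute 0)
Sum of the 6 terms: H(X,Y) = 1.3213 bits

Chain rule check:
  H(X) + H(Y|X) = 0.8419 + 0.4794 = 1.3213 bits
  H(X,Y) = 1.3213 bits
✓ Chain rule verified.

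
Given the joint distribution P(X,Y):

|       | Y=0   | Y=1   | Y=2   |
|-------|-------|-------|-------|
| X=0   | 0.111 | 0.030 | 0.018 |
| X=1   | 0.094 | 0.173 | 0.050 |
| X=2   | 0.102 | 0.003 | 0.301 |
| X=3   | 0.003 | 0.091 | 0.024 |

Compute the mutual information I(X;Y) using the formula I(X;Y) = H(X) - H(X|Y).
0.4784 bits

I(X;Y) = H(X) - H(X|Y)

Marginal of X (row sums):
  P(X=0) = 0.111 + 0.030 + 0.018 = 0.159
  P(X=1) = 0.094 + 0.173 + 0.050 = 0.317
  P(X=2) = 0.102 + 0.003 + 0.301 = 0.406
  P(X=3) = 0.003 + 0.091 + 0.024 = 0.118
H(X) = -[0.159·log₂(0.159) + 0.317·log₂(0.317) + 0.406·log₂(0.406) + 0.118·log₂(0.118)]
  = 0.42181 + 0.52541 + 0.52798 + 0.36381 = 1.83901 bits

Marginal of Y (column sums):
  P(Y=0) = 0.111 + 0.094 + 0.102 + 0.003 = 0.310
  P(Y=1) = 0.030 + 0.173 + 0.003 + 0.091 = 0.297
  P(Y=2) = 0.018 + 0.050 + 0.301 + 0.024 = 0.393
H(X|Y) = Σ_y P(y)·H(X|Y=y):
  Y=0: P(Y=0) = 0.310, P(X|Y=0) = (111/310, 47/155, 51/155, 3/310) → H(X|Y=0) = 1.64498
  Y=1: P(Y=1) = 0.297, P(X|Y=1) = (10/99, 173/297, 1/99, 91/297) → H(X|Y=1) = 1.37808
  Y=2: P(Y=2) = 0.393, P(X|Y=2) = (6/131, 50/393, 301/393, 8/131) → H(X|Y=2) = 1.12319
H(X|Y) = 0.310·1.64498 + 0.297·1.37808 + 0.393·1.12319 = 1.36065 bits

I(X;Y) = H(X) - H(X|Y) = 1.83901 - 1.36065 = 0.4784 bits

Cross-check via I(X;Y) = H(X) + H(Y) - H(X,Y): computing H(Y) from the column sums and H(X,Y) from the 12 cells in the same way gives H(Y) = 1.57351 bits and H(X,Y) = 2.93416 bits, so
I(X;Y) = 1.83901 + 1.57351 - 2.93416 = 0.4784 bits ✓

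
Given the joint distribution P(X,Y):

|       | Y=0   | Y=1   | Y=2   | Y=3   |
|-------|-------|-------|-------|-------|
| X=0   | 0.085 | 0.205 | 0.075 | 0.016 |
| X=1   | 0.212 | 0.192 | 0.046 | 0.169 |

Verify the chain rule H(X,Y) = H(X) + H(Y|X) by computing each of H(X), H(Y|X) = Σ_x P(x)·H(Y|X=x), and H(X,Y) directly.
H(X) = 0.9587 bits, H(Y|X) = 1.7573 bits, H(X,Y) = 2.7161 bits

Marginal of X (row sums):
  P(X=0) = 0.085 + 0.205 + 0.075 + 0.016 = 0.381
  P(X=1) = 0.212 + 0.192 + 0.046 + 0.169 = 0.619
H(X) = -[0.381·log₂(0.381) + 0.619·log₂(0.619)]
  = 0.5304 + 0.4283 = 0.9587 bits

H(Y|X) = Σ_x P(x)·H(Y|X=x):
  X=0: P(X=0) = 0.381, P(Y|X=0) = (85/381, 205/381, 25/127, 16/381) → H(Y|X=0) = 1.6176
  X=1: P(X=1) = 0.619, P(Y|X=1) = (212/619, 192/619, 46/619, 169/619) → H(Y|X=1) = 1.8433
H(Y|X) = 0.381·1.6176 + 0.619·1.8433 = 1.7573 bits

H(X,Y) = -Σ_{x,y} P(x,y) log₂ P(x,y). Per-cell terms -P(x,y)·log₂P(x,y):
  X=0: 0.3023, 0.4687, 0.2803, 0.0955
  X=1: 0.4744, 0.4571, 0.2043, 0.4335
Sum of the 8 terms: H(X,Y) = 2.7161 bits

Chain rule check:
  H(X) + H(Y|X) = 0.9587 + 1.7573 = 2.7160 bits
  H(X,Y) = 2.7161 bits
✓ Chain rule verified (Δ = 0.0001 is 4-dp rounding noise: each of the three values was rounded independently).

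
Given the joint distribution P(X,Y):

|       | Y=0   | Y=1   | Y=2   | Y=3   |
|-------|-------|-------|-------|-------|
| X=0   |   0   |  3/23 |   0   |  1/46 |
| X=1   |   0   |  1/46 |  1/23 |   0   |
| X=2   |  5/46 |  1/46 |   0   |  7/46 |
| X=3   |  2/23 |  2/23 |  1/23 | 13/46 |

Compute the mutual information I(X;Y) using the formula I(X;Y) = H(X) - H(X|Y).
0.4482 bits

I(X;Y) = H(X) - H(X|Y)

Marginal of X (row sums):
  P(X=0) = 0 + 3/23 + 0 + 1/46 = 7/46
  P(X=1) = 0 + 1/46 + 1/23 + 0 = 3/46
  P(X=2) = 5/46 + 1/46 + 0 + 7/46 = 13/46
  P(X=3) = 2/23 + 2/23 + 1/23 + 13/46 = 1/2
H(X) = -[(7/46)·log₂(7/46) + (3/46)·log₂(3/46) + (13/46)·log₂(13/46) + (1/2)·log₂(1/2)]
  = 0.413336 + 0.256865 + 0.515230 + 0.500000 = 1.68543 bits

Marginal of Y (column sums):
  P(Y=0) = 0 + 0 + 5/46 + 2/23 = 9/46
  P(Y=1) = 3/23 + 1/46 + 1/46 + 2/23 = 6/23
  P(Y=2) = 0 + 1/23 + 0 + 1/23 = 2/23
  P(Y=3) = 1/46 + 0 + 7/46 + 13/46 = 21/46
H(X|Y) = Σ_y P(y)·H(X|Y=y):
  Y=0: P(Y=0) = 9/46, P(X|Y=0) = (0, 0, 5/9, 4/9) → H(X|Y=0) = 0.991076
  Y=1: P(Y=1) = 6/23, P(X|Y=1) = (1/2, 1/12, 1/12, 1/3) → H(X|Y=1) = 1.625815
  Y=2: P(Y=2) = 2/23, P(X|Y=2) = (0, 1/2, 0, 1/2) → H(X|Y=2) = 1.000000
  Y=3: P(Y=3) = 21/46, P(X|Y=3) = (1/21, 0, 1/3, 13/21) → H(X|Y=3) = 1.165784
H(X|Y) = (9/46)·0.991076 + (6/23)·1.625815 + (2/23)·1.000000 + (21/46)·1.165784 = 1.23719 bits

I(X;Y) = H(X) - H(X|Y) = 1.68543 - 1.23719 = 0.4482 bits

Cross-check via I(X;Y) = H(X) + H(Y) - H(X,Y): computing H(Y) from the column sums and H(X,Y) from the 16 cells in the same way gives H(Y) = 1.78905 bits and H(X,Y) = 3.02624 bits, so
I(X;Y) = 1.68543 + 1.78905 - 3.02624 = 0.4482 bits ✓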